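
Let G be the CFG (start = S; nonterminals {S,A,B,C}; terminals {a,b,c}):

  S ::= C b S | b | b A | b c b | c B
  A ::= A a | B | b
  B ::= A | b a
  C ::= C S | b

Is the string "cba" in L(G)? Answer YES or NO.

CNF form of G:
  S -> C X3 | T1 A | T1 X4 | T2 B | b
  A -> A T0 | T1 T0 | b
  B -> A T0 | T1 T0 | b
  C -> C S | b
  T0 -> a
  T1 -> b
  T2 -> c
  X3 -> T1 S
  X4 -> T2 T1

CYK table (by increasing span):
  T[0,0] 'c' = {T2}  orig:{}
  T[1,1] 'b' = {A,B,C,S,T1}  orig:{A,B,C,S}
  T[2,2] 'a' = {T0}  orig:{}
  T[0,1] 'cb' = {S,X4}  orig:{S}
  T[1,2] 'ba' = {A,B}
  T[0,2] 'cba' = {S}

S ∈ T[0,2] ⇒ YES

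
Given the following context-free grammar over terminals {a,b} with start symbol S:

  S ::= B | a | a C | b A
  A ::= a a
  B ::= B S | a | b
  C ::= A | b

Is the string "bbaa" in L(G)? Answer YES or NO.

Convert to CNF:
  S -> B S | T0 C | T1 A | a | b
  A -> T0 T0
  B -> B S | a | b
  C -> T0 T0 | b
  T0 -> a
  T1 -> b

CYK table (by increasing span):
  T[0,0] 'b' = {B,C,S,T1}  orig:{B,C,S}
  T[1,1] 'b' = {B,C,S,T1}  orig:{B,C,S}
  T[2,2] 'a' = {B,S,T0}  orig:{B,S}
  T[3,3] 'a' = {B,S,T0}  orig:{B,S}
  T[0,1] 'bb' = {B,S}
  T[1,2] 'ba' = {B,S}
  T[2,3] 'aa' = {A,B,C,S}
  T[0,2] 'bba' = {B,S}
  T[1,3] 'baa' = {B,S}
  T[0,3] 'bbaa' = {B,S}

S ∈ T[0,3] ⇒ YES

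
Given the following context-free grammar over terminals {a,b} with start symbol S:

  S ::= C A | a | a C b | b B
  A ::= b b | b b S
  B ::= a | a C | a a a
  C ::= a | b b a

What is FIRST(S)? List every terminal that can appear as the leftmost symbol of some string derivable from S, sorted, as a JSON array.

FIRST sets, iterate to fixpoint:
[1]
  A via A→b b: +{b}
  B via B→a: +{a}
  C via C→a: +{a}
  C via C→b b a: +{b}
  S via S→C A: +{a,b}
  FIRST(S)={a,b}  FIRST(A)={b}  FIRST(B)={a}  FIRST(C)={a,b}
[2] (stable)
  FIRST(S)={a,b}  FIRST(A)={b}  FIRST(B)={a}  FIRST(C)={a,b}

FIRST(S) = ["a", "b"]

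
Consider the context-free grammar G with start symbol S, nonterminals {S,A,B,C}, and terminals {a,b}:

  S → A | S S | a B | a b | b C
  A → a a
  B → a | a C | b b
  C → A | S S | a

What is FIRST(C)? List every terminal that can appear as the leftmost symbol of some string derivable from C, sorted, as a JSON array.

FIRST sets, iterate to fixpoint:
[1]
  A via A→a a: +{a}
  B via B→a: +{a}
  B via B→b b: +{b}
  C via C→A: +{a}
  S via S→A: +{a}
  S via S→b C: +{b}
  S: {a,b}  A: {a}  B: {a,b}  C: {a}
[2]
  C via C→S S: +{b}
  S: {a,b}  A: {a}  B: {a,b}  C: {a,b}
[3] (no change)
  S: {a,b}  A: {a}  B: {a,b}  C: {a,b}

FIRST(C) = ["a", "b"]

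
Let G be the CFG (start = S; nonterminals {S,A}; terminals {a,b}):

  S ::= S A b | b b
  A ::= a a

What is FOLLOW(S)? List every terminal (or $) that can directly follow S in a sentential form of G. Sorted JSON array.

FIRST iteration:
iter 1:
  A via A→a a: +{a}
  S via S→b b: +{b}
  FIRST(S)={b}  FIRST(A)={a}
iter 2: — fixpoint
  FIRST(S)={b}  FIRST(A)={a}

FOLLOW sets:
seed FOLLOW(S) with $
iter 1:
  S→S A b: FOLLOW(S) ⊇ FIRST(A) = {a}; new: +{a}
  S→S A b: FOLLOW(A) ⊇ FIRST(b) = {b}; new: +{b}
  FOLLOW[S]={$,a}  FOLLOW[A]={b}
iter 2: — fixpoint
  FOLLOW[S]={$,a}  FOLLOW[A]={b}

FOLLOW(S) = ["$", "a"]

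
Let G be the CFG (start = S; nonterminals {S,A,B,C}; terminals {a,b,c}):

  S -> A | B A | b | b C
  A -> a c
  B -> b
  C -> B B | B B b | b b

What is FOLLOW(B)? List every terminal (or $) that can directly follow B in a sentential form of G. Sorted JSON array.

FIRST sets, iterate to fixpoint:
round 1:
  A via A→a c: +{a}
  B via B→b: +{b}
  C via C→B B: +{b}
  S via S→A: +{a}
  S via S→B A: +{b}
  S: {a,b}  A: {a}  B: {b}  C: {b}
round 2: — fixpoint
  S: {a,b}  A: {a}  B: {b}  C: {b}

FOLLOW iteration:
seed FOLLOW(S) with $
[1]
  C→B B: FOLLOW(B) ⊇ FIRST(B) = {b}; new: +{b}
  S→A: FOLLOW(A) ⊇ FOLLOW(S) ⊇ {$}; new: +{$}
  S→B A: FOLLOW(B) ⊇ FIRST(A) = {a}; new: +{a}
  S→b C: FOLLOW(C) ⊇ FOLLOW(S) ⊇ {$}; new: +{$}
  S: {$}  A: {$}  B: {a,b}  C: {$}
[2]
  C→B B: FOLLOW(B) ⊇ FOLLOW(C) ⊇ {$}; new: +{$}
  S: {$}  A: {$}  B: {$,a,b}  C: {$}
[3] (no change)
  S: {$}  A: {$}  B: {$,a,b}  C: {$}

FOLLOW(B) = ["$", "a", "b"]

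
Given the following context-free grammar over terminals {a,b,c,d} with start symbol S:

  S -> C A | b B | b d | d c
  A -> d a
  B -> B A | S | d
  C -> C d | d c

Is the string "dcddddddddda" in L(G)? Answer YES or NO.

Convert to CNF:
  S -> C A | T0 T3 | T2 B | T2 T0
  A -> T0 T1
  B -> B A | C A | T0 T3 | T2 B | T2 T0 | d
  C -> C T0 | T0 T3
  T0 -> d
  T1 -> a
  T2 -> b
  T3 -> c

CYK table (by increasing span):
  T[0,0] 'd' = {B,T0}  orig:{B}
  T[1,1] 'c' = {T3}  orig:{}
  T[2,2] 'd' = {B,T0}  orig:{B}
  T[3,3] 'd' = {B,T0}  orig:{B}
  T[4,4] 'd' = {B,T0}  orig:{B}
  T[5,5] 'd' = {B,T0}  orig:{B}
  T[6,6] 'd' = {B,T0}  orig:{B}
  T[7,7] 'd' = {B,T0}  orig:{B}
  T[8,8] 'd' = {B,T0}  orig:{B}
  T[9,9] 'd' = {B,T0}  orig:{B}
  T[10,10] 'd' = {B,T0}  orig:{B}
  T[11,11] 'a' = {T1}  orig:{}
  T[0,1] 'dc' = {B,C,S}
  T[1,2] 'cd' = ∅
  T[2,3] 'dd' = ∅
  T[3,4] 'dd' = ∅
  T[4,5] 'dd' = ∅
  T[5,6] 'dd' = ∅
  T[6,7] 'dd' = ∅
  T[7,8] 'dd' = ∅
  T[8,9] 'dd' = ∅
  T[9,10] 'dd' = ∅
  T[10,11] 'da' = {A}
  T[0,2] 'dcd' = {C}
  T[1,3] 'cdd' = ∅
  T[2,4] 'ddd' = ∅
  T[3,5] 'ddd' = ∅
  T[4,6] 'ddd' = ∅
  T[5,7] 'ddd' = ∅
  T[6,8] 'ddd' = ∅
  T[7,9] 'ddd' = ∅
  T[8,10] 'ddd' = ∅
  T[9,11] 'dda' = {B}
  T[0,3] 'dcdd' = {C}
  T[1,4] 'cddd' = ∅
  T[2,5] 'dddd' = ∅
  T[3,6] 'dddd' = ∅
  T[4,7] 'dddd' = ∅
  T[5,8] 'dddd' = ∅
  T[6,9] 'dddd' = ∅
  T[7,10] 'dddd' = ∅
  T[8,11] 'ddda' = ∅
  T[0,4] 'dcddd' = {C}
  T[1,5] 'cdddd' = ∅
  T[2,6] 'ddddd' = ∅
  T[3,7] 'ddddd' = ∅
  T[4,8] 'ddddd' = ∅
  T[5,9] 'ddddd' = ∅
  T[6,10] 'ddddd' = ∅
  T[7,11] 'dddda' = ∅
  T[0,5] 'dcdddd' = {C}
  T[1,6] 'cddddd' = ∅
  T[2,7] 'dddddd' = ∅
  T[3,8] 'dddddd' = ∅
  T[4,9] 'dddddd' = ∅
  T[5,10] 'dddddd' = ∅
  T[6,11] 'ddddda' = ∅
  T[0,6] 'dcddddd' = {C}
  T[1,7] 'cdddddd' = ∅
  T[2,8] 'ddddddd' = ∅
  T[3,9] 'ddddddd' = ∅
  T[4,10] 'ddddddd' = ∅
  T[5,11] 'dddddda' = ∅
  T[0,7] 'dcdddddd' = {C}
  T[1,8] 'cddddddd' = ∅
  T[2,9] 'dddddddd' = ∅
  T[3,10] 'dddddddd' = ∅
  T[4,11] 'ddddddda' = ∅
  T[0,8] 'dcddddddd' = {C}
  T[1,9] 'cdddddddd' = ∅
  T[2,10] 'ddddddddd' = ∅
  T[3,11] 'dddddddda' = ∅
  T[0,9] 'dcdddddddd' = {C}
  T[1,10] 'cddddddddd' = ∅
  T[2,11] 'ddddddddda' = ∅
  T[0,10] 'dcddddddddd' = {C}
  T[1,11] 'cddddddddda' = ∅
  T[0,11] 'dcddddddddda' = {B,S}

S ∈ T[0,11] ⇒ YES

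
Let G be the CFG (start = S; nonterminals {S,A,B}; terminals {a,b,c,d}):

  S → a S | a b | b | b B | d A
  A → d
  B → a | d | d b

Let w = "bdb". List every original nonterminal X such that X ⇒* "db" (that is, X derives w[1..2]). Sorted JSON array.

Convert to CNF:
  S -> T0 A | T1 B | T2 S | T2 T1 | b
  A -> d
  B -> T0 T1 | a | d
  T0 -> d
  T1 -> b
  T2 -> a

Fill CYK table bottom-up, restricted to cells inside w[1..2]:
  T[1,1] 'd' = {A,B,T0}  orig:{A,B}
  T[2,2] 'b' = {S,T1}  orig:{S}
  T[1,2] 'db' = {B}

Original NTs in T[1,2] deriving "db": ["B"]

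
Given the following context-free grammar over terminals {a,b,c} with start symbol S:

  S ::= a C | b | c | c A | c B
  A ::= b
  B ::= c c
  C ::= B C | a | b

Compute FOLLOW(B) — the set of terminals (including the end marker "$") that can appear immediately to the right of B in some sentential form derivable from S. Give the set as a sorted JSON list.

FIRST iteration:
pass 1:
  A via A→b: +{b}
  B via B→c c: +{c}
  C via C→B C: +{c}
  C via C→a: +{a}
  C via C→b: +{b}
  S via S→a C: +{a}
  S via S→b: +{b}
  S via S→c: +{c}
  FIRST(S)={a,b,c}  FIRST(A)={b}  FIRST(B)={c}  FIRST(C)={a,b,c}
pass 2: — fixpoint
  FIRST(S)={a,b,c}  FIRST(A)={b}  FIRST(B)={c}  FIRST(C)={a,b,c}

FOLLOW iteration:
seed FOLLOW(S) with $
[1]
  C→B C: FOLLOW(B) ⊇ FIRST(C) = {a,b,c}; new: +{a,b,c}
  S→a C: FOLLOW(C) ⊇ FOLLOW(S) ⊇ {$}; new: +{$}
  S→c A: FOLLOW(A) ⊇ FOLLOW(S) ⊇ {$}; new: +{$}
  S→c B: FOLLOW(B) ⊇ FOLLOW(S) ⊇ {$}; new: +{$}
  FOLLOW[S]={$}  FOLLOW[A]={$}  FOLLOW[B]={$,a,b,c}  FOLLOW[C]={$}
[2] (no change)
  FOLLOW[S]={$}  FOLLOW[A]={$}  FOLLOW[B]={$,a,b,c}  FOLLOW[C]={$}

FOLLOW(B) = ["$", "a", "b", "c"]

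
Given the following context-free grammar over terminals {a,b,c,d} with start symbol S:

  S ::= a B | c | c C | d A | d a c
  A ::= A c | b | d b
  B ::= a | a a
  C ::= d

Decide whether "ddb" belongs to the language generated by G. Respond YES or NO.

Convert to CNF:
  S -> T0 C | T1 A | T1 X4 | T3 B | c
  A -> A T0 | T1 T2 | b
  B -> T3 T3 | a
  C -> d
  T0 -> c
  T1 -> d
  T2 -> b
  T3 -> a
  X4 -> T3 T0

CYK fill:
  T[0,0] 'd' = {C,T1}  orig:{C}
  T[1,1] 'd' = {C,T1}  orig:{C}
  T[2,2] 'b' = {A,T2}  orig:{A}
  T[0,1] 'dd' = ∅
  T[1,2] 'db' = {A,S}
  T[0,2] 'ddb' = {S}

S ∈ T[0,2] ⇒ YES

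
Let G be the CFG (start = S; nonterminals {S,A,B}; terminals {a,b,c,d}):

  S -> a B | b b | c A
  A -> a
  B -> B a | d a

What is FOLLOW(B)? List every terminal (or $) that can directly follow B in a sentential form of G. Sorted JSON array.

FIRST sets, iterate to fixpoint:
pass 1:
  A via A→a: +{a}
  B via B→d a: +{d}
  S via S→a B: +{a}
  S via S→b b: +{b}
  S via S→c A: +{c}
  FIRST(S)={a,b,c}  FIRST(A)={a}  FIRST(B)={d}
pass 2: — fixpoint
  FIRST(S)={a,b,c}  FIRST(A)={a}  FIRST(B)={d}

Compute FOLLOW by fixpoint:
FOLLOW(S) := {$}
pass 1:
  B→B a: FOLLOW(B) ⊇ FIRST(a) = {a}; new: +{a}
  S→a B: FOLLOW(B) ⊇ FOLLOW(S) ⊇ {$}; new: +{$}
  S→c A: FOLLOW(A) ⊇ FOLLOW(S) ⊇ {$}; new: +{$}
  FOLLOW(S)={$}  FOLLOW(A)={$}  FOLLOW(B)={$,a}
pass 2: (stable)
  FOLLOW(S)={$}  FOLLOW(A)={$}  FOLLOW(B)={$,a}

FOLLOW(B) = ["$", "a"]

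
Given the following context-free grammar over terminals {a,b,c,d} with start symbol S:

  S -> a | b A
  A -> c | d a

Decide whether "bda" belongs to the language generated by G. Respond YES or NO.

Convert to CNF:
  S -> T2 A | a
  A -> T0 T1 | c
  T0 -> d
  T1 -> a
  T2 -> b

CYK table (by increasing span):
  [0..0]={T2}  "b"  orig:{}
  [1..1]={T0}  "d"  orig:{}
  [2..2]={S,T1}  "a"  orig:{S}
  [0..1]=∅  "bd"
  [1..2]={A}  "da"
  [0..2]={S}  "bda"

S ∈ T[0,2] ⇒ YES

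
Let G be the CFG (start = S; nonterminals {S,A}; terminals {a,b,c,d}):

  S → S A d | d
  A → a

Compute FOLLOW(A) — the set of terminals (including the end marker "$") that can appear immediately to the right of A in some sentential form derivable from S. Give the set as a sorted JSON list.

Compute FIRST by fixpoint:
pass 1:
  A via A→a: +{a}
  S via S→d: +{d}
  FIRST[S]={d}  FIRST[A]={a}
pass 2: done
  FIRST[S]={d}  FIRST[A]={a}

FOLLOW sets:
FOLLOW(S) := {$}
[1]
  S→S A d: FOLLOW(S) ⊇ FIRST(A) = {a}; new: +{a}
  S→S A d: FOLLOW(A) ⊇ FIRST(d) = {d}; new: +{d}
  S: {$,a}  A: {d}
[2] (no change)
  S: {$,a}  A: {d}

FOLLOW(A) = ["d"]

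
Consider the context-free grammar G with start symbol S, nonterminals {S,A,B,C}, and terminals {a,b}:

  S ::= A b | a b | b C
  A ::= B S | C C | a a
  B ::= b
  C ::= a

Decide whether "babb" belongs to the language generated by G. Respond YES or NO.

Convert to CNF:
  S -> A T1 | T0 T1 | T1 C
  A -> B S | C C | T0 T0
  B -> b
  C -> a
  T0 -> a
  T1 -> b

CYK fill:
  [0..0]={B,T1}  "b"  orig:{B}
  [1..1]={C,T0}  "a"  orig:{C}
  [2..2]={B,T1}  "b"  orig:{B}
  [3..3]={B,T1}  "b"  orig:{B}
  [0..1]={S}  "ba"
  [1..2]={S}  "ab"
  [2..3]=∅  "bb"
  [0..2]={A}  "bab"
  [1..3]=∅  "abb"
  [0..3]={S}  "babb"

S ∈ T[0,3] ⇒ YES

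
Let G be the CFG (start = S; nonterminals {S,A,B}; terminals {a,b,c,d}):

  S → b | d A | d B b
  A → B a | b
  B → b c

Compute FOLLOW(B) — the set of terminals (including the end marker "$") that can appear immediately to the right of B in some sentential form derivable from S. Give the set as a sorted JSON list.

FIRST iteration:
[1]
  A via A→b: +{b}
  B via B→b c: +{b}
  S via S→b: +{b}
  S via S→d A: +{d}
  FIRST[S]={b,d}  FIRST[A]={b}  FIRST[B]={b}
[2] (no change)
  FIRST[S]={b,d}  FIRST[A]={b}  FIRST[B]={b}

FOLLOW sets:
seed FOLLOW(S) with $
pass 1:
  A→B a: FOLLOW(B) ⊇ FIRST(a) = {a}; new: +{a}
  S→d A: FOLLOW(A) ⊇ FOLLOW(S) ⊇ {$}; new: +{$}
  S→d B b: FOLLOW(B) ⊇ FIRST(b) = {b}; new: +{b}
  S: {$}  A: {$}  B: {a,b}
pass 2: done
  S: {$}  A: {$}  B: {a,b}

FOLLOW(B) = ["a", "b"]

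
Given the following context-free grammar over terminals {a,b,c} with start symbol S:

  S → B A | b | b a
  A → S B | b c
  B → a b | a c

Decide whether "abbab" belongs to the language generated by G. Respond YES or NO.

Convert to CNF:
  S -> B A | T0 T2 | b
  A -> S B | T0 T1
  B -> T2 T0 | T2 T1
  T0 -> b
  T1 -> c
  T2 -> a

CYK fill:
  [0..0]={T2}  "a"  orig:{}
  [1..1]={S,T0}  "b"  orig:{S}
  [2..2]={S,T0}  "b"  orig:{S}
  [3..3]={T2}  "a"  orig:{}
  [4..4]={S,T0}  "b"  orig:{S}
  [0..1]={B}  "ab"
  [1..2]=∅  "bb"
  [2..3]={S}  "ba"
  [3..4]={B}  "ab"
  [0..2]=∅  "abb"
  [1..3]=∅  "bba"
  [2..4]={A}  "bab"
  [0..3]=∅  "abba"
  [1..4]=∅  "bbab"
  [0..4]={S}  "abbab"

S ∈ T[0,4] ⇒ YES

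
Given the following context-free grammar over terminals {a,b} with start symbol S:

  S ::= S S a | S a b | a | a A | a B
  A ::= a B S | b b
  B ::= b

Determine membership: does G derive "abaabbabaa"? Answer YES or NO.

Convert to CNF:
  S -> S X3 | S X4 | T0 A | T0 B | a
  A -> T0 X2 | T1 T1
  B -> b
  T0 -> a
  T1 -> b
  X2 -> B S
  X3 -> S T0
  X4 -> T0 T1

Fill CYK table bottom-up:
  cell(0,0) a: {S,T0}  orig:{S}
  cell(1,1) b: {B,T1}  orig:{B}
  cell(2,2) a: {S,T0}  orig:{S}
  cell(3,3) a: {S,T0}  orig:{S}
  cell(4,4) b: {B,T1}  orig:{B}
  cell(5,5) b: {B,T1}  orig:{B}
  cell(6,6) a: {S,T0}  orig:{S}
  cell(7,7) b: {B,T1}  orig:{B}
  cell(8,8) a: {S,T0}  orig:{S}
  cell(9,9) a: {S,T0}  orig:{S}
  cell(0,1) ab: {S,X4}  orig:{S}
  cell(1,2) ba: {X2}  orig:{}
  cell(2,3) aa: {X3}  orig:{}
  cell(3,4) ab: {S,X4}  orig:{S}
  cell(4,5) bb: {A}
  cell(5,6) ba: {X2}  orig:{}
  cell(6,7) ab: {S,X4}  orig:{S}
  cell(7,8) ba: {X2}  orig:{}
  cell(8,9) aa: {X3}  orig:{}
  cell(0,2) aba: {A,X3}  orig:{A}
  cell(1,3) baa: ∅
  cell(2,4) aab: {S}
  cell(3,5) abb: {S}
  cell(4,6) bba: ∅
  cell(5,7) bab: {X2}  orig:{}
  cell(6,8) aba: {A,X3}  orig:{A}
  cell(7,9) baa: ∅
  cell(0,3) abaa: {S}
  cell(1,4) baab: {X2}  orig:{}
  cell(2,5) aabb: ∅
  cell(3,6) abba: {X3}  orig:{}
  cell(4,7) bbab: ∅
  cell(5,8) baba: ∅
  cell(6,9) abaa: {S}
  cell(0,4) abaab: {A}
  cell(1,5) baabb: ∅
  cell(2,6) aabba: {S}
  cell(3,7) abbab: {S}
  cell(4,8) bbaba: ∅
  cell(5,9) babaa: {X2}  orig:{}
  cell(0,5) abaabb: ∅
  cell(1,6) baabba: {X2}  orig:{}
  cell(2,7) aabbab: ∅
  cell(3,8) abbaba: {S,X3}  orig:{S}
  cell(4,9) bbabaa: ∅
  cell(0,6) abaabba: {A}
  cell(1,7) baabbab: ∅
  cell(2,8) aabbaba: {S}
  cell(3,9) abbabaa: {S,X3}  orig:{S}
  cell(0,7) abaabbab: ∅
  cell(1,8) baabbaba: {X2}  orig:{}
  cell(2,9) aabbabaa: {S,X3}  orig:{S}
  cell(0,8) abaabbaba: {A}
  cell(1,9) baabbabaa: {X2}  orig:{}
  cell(0,9) abaabbabaa: {A,S}

S ∈ T[0,9] ⇒ YES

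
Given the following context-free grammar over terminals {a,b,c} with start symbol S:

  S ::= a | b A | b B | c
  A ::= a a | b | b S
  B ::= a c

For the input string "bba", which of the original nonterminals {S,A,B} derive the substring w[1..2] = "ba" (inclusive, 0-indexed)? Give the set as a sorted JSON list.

CNF form of G:
  S -> T1 A | T1 B | a | c
  A -> T0 T0 | T1 S | b
  B -> T0 T2
  T0 -> a
  T1 -> b
  T2 -> c

Fill CYK table bottom-up (cells [i..j] with 1 ≤ i ≤ j ≤ 2 only):
  cell(1,1) b: {A,T1}  orig:{A}
  cell(2,2) a: {S,T0}  orig:{S}
  cell(1,2) ba: {A}

Original NTs in T[1,2] deriving "ba": ["A"]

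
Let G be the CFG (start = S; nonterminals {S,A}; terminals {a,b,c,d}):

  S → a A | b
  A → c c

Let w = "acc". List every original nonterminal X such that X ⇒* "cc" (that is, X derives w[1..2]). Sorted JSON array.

CNF form of G:
  S -> T1 A | b
  A -> T0 T0
  T0 -> c
  T1 -> a

CYK table (by increasing span) (cells [i..j] with 1 ≤ i ≤ j ≤ 2 only):
  T[1,1] 'c' = {T0}  orig:{}
  T[2,2] 'c' = {T0}  orig:{}
  T[1,2] 'cc' = {A}

Original NTs in T[1,2] deriving "cc": ["A"]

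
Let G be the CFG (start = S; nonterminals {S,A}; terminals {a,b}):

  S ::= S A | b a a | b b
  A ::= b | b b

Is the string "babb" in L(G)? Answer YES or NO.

CNF form of G:
  S -> S A | T0 T0 | T0 X2
  A -> T0 T0 | b
  T0 -> b
  T1 -> a
  X2 -> T1 T1

CYK fill:
  T[0,0] 'b' = {A,T0}  orig:{A}
  T[1,1] 'a' = {T1}  orig:{}
  T[2,2] 'b' = {A,T0}  orig:{A}
  T[3,3] 'b' = {A,T0}  orig:{A}
  T[0,1] 'ba' = ∅
  T[1,2] 'ab' = ∅
  T[2,3] 'bb' = {A,S}
  T[0,2] 'bab' = ∅
  T[1,3] 'abb' = ∅
  T[0,3] 'babb' = ∅

S ∉ T[0,3] ⇒ NO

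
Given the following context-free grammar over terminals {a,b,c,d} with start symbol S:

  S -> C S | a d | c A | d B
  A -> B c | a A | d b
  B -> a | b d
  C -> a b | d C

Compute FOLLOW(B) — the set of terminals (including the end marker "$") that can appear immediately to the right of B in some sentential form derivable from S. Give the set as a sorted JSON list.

FIRST iteration:
round 1:
  A via A→a A: +{a}
  A via A→d b: +{d}
  B via B→a: +{a}
  B via B→b d: +{b}
  C via C→a b: +{a}
  C via C→d C: +{d}
  S via S→C S: +{a,d}
  S via S→c A: +{c}
  FIRST[S]={a,c,d}  FIRST[A]={a,d}  FIRST[B]={a,b}  FIRST[C]={a,d}
round 2:
  A via A→B c: +{b}
  FIRST[S]={a,c,d}  FIRST[A]={a,b,d}  FIRST[B]={a,b}  FIRST[C]={a,d}
round 3: (stable)
  FIRST[S]={a,c,d}  FIRST[A]={a,b,d}  FIRST[B]={a,b}  FIRST[C]={a,d}

FOLLOW iteration:
seed FOLLOW(S) with $
[1]
  A→B c: FOLLOW(B) ⊇ FIRST(c) = {c}; new: +{c}
  S→C S: FOLLOW(C) ⊇ FIRST(S) = {a,c,d}; new: +{a,c,d}
  S→c A: FOLLOW(A) ⊇ FOLLOW(S) ⊇ {$}; new: +{$}
  S→d B: FOLLOW(B) ⊇ FOLLOW(S) ⊇ {$}; new: +{$}
  S: {$}  A: {$}  B: {$,c}  C: {a,c,d}
[2] — fixpoint
  S: {$}  A: {$}  B: {$,c}  C: {a,c,d}

FOLLOW(B) = ["$", "c"]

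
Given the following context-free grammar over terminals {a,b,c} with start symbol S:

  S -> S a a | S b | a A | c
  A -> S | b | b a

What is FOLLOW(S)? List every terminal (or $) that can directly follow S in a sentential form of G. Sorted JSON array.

Compute FIRST by fixpoint:
iter 1:
  A via A→b: +{b}
  S via S→a A: +{a}
  S via S→c: +{c}
  FIRST[S]={a,c}  FIRST[A]={b}
iter 2:
  A via A→S: +{a,c}
  FIRST[S]={a,c}  FIRST[A]={a,b,c}
iter 3: (stable)
  FIRST[S]={a,c}  FIRST[A]={a,b,c}

FOLLOW iteration:
FOLLOW(S) := {$}
pass 1:
  S→S a a: FOLLOW(S) ⊇ FIRST(a) = {a}; new: +{a}
  S→S b: FOLLOW(S) ⊇ FIRST(b) = {b}; new: +{b}
  S→a A: FOLLOW(A) ⊇ FOLLOW(S) ⊇ {$,a,b}; new: +{$,a,b}
  FOLLOW(S)={$,a,b}  FOLLOW(A)={$,a,b}
pass 2: — fixpoint
  FOLLOW(S)={$,a,b}  FOLLOW(A)={$,a,b}

FOLLOW(S) = ["$", "a", "b"]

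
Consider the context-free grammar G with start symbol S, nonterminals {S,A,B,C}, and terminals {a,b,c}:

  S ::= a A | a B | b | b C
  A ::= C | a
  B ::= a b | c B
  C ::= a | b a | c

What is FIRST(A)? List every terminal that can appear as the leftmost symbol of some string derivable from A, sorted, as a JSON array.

Compute FIRST by fixpoint:
pass 1:
  A via A→a: +{a}
  B via B→a b: +{a}
  B via B→c B: +{c}
  C via C→a: +{a}
  C via C→b a: +{b}
  C via C→c: +{c}
  S via S→a A: +{a}
  S via S→b: +{b}
  FIRST(S)={a,b}  FIRST(A)={a}  FIRST(B)={a,c}  FIRST(C)={a,b,c}
pass 2:
  A via A→C: +{b,c}
  FIRST(S)={a,b}  FIRST(A)={a,b,c}  FIRST(B)={a,c}  FIRST(C)={a,b,c}
pass 3: — fixpoint
  FIRST(S)={a,b}  FIRST(A)={a,b,c}  FIRST(B)={a,c}  FIRST(C)={a,b,c}

FIRST(A) = ["a", "b", "c"]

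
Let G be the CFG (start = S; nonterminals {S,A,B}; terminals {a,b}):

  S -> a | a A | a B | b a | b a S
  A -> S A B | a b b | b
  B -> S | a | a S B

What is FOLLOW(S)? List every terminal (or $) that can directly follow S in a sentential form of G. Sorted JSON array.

FIRST iteration:
iter 1:
  A via A→a b b: +{a}
  A via A→b: +{b}
  B via B→a: +{a}
  S via S→a: +{a}
  S via S→b a: +{b}
  FIRST(S)={a,b}  FIRST(A)={a,b}  FIRST(B)={a}
iter 2:
  B via B→S: +{b}
  FIRST(S)={a,b}  FIRST(A)={a,b}  FIRST(B)={a,b}
iter 3: (no change)
  FIRST(S)={a,b}  FIRST(A)={a,b}  FIRST(B)={a,b}

Compute FOLLOW by fixpoint:
initialize: $ ∈ FOLLOW(S)
pass 1:
  A→S A B: FOLLOW(S) ⊇ FIRST(A) = {a,b}; new: +{a,b}
  A→S A B: FOLLOW(A) ⊇ FIRST(B) = {a,b}; new: +{a,b}
  A→S A B: FOLLOW(B) ⊇ FOLLOW(A) ⊇ {a,b}; new: +{a,b}
  S→a A: FOLLOW(A) ⊇ FOLLOW(S) ⊇ {$,a,b}; new: +{$}
  S→a B: FOLLOW(B) ⊇ FOLLOW(S) ⊇ {$,a,b}; new: +{$}
  FOLLOW(S)={$,a,b}  FOLLOW(A)={$,a,b}  FOLLOW(B)={$,a,b}
pass 2: (stable)
  FOLLOW(S)={$,a,b}  FOLLOW(A)={$,a,b}  FOLLOW(B)={$,a,b}

FOLLOW(S) = ["$", "a", "b"]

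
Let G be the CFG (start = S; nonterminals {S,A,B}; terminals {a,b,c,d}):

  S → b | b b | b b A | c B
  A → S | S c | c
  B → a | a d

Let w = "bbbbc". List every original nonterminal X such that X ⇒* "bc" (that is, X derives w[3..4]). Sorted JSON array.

CNF form of G:
  S -> T0 B | T1 T1 | T1 X5 | b
  A -> S T0 | T0 B | T1 T1 | T1 X4 | b | c
  B -> T2 T3 | a
  T0 -> c
  T1 -> b
  T2 -> a
  T3 -> d
  X4 -> T1 A
  X5 -> T1 A

CYK fill — only the sub-triangle for w[3..4]:
  [3..3]={A,S,T1}  "b"  orig:{A,S}
  [4..4]={A,T0}  "c"  orig:{A}
  [3..4]={A,X4,X5}  "bc"  orig:{A}

Original NTs in T[3,4] deriving "bc": ["A"]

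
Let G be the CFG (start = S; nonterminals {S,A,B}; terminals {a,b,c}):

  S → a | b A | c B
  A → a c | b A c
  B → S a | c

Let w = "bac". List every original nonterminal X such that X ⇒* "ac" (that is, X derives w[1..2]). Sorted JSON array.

Convert to CNF:
  S -> T1 B | T2 A | a
  A -> T0 T1 | T2 X3
  B -> S T0 | c
  T0 -> a
  T1 -> c
  T2 -> b
  X3 -> A T1

CYK table (by increasing span), restricted to cells inside w[1..2]:
  cell(1,1) a: {S,T0}  orig:{S}
  cell(2,2) c: {B,T1}  orig:{B}
  cell(1,2) ac: {A}

Original NTs in T[1,2] deriving "ac": ["A"]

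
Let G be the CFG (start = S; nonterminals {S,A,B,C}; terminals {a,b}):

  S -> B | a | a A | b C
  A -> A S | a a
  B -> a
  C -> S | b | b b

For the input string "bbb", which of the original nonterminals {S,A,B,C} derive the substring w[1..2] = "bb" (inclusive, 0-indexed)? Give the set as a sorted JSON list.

CNF form of G:
  S -> T0 A | T1 C | a
  A -> A S | T0 T0
  B -> a
  C -> T0 A | T1 C | T1 T1 | a | b
  T0 -> a
  T1 -> b

CYK table (by increasing span) (cells [i..j] with 1 ≤ i ≤ j ≤ 2 only):
  cell(1,1) b: {C,T1}  orig:{C}
  cell(2,2) b: {C,T1}  orig:{C}
  cell(1,2) bb: {C,S}

Original NTs in T[1,2] deriving "bb": ["C", "S"]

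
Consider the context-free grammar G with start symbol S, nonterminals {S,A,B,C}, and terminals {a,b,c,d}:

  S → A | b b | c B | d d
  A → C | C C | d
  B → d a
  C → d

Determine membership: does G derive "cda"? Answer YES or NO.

Convert to CNF:
  S -> C C | T0 T0 | T2 T2 | T3 B | d
  A -> C C | d
  B -> T0 T1
  C -> d
  T0 -> d
  T1 -> a
  T2 -> b
  T3 -> c

Fill CYK table bottom-up:
  T[0,0] 'c' = {T3}  orig:{}
  T[1,1] 'd' = {A,C,S,T0}  orig:{A,C,S}
  T[2,2] 'a' = {T1}  orig:{}
  T[0,1] 'cd' = ∅
  T[1,2] 'da' = {B}
  T[0,2] 'cda' = {S}

S ∈ T[0,2] ⇒ YES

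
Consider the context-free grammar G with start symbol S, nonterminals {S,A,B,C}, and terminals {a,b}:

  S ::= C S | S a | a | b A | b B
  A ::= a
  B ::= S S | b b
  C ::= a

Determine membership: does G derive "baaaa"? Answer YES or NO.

CNF form of G:
  S -> C S | S T1 | T0 A | T0 B | a
  A -> a
  B -> S S | T0 T0
  C -> a
  T0 -> b
  T1 -> a

Fill CYK table bottom-up:
  T[0,0] 'b' = {T0}  orig:{}
  T[1,1] 'a' = {A,C,S,T1}  orig:{A,C,S}
  T[2,2] 'a' = {A,C,S,T1}  orig:{A,C,S}
  T[3,3] 'a' = {A,C,S,T1}  orig:{A,C,S}
  T[4,4] 'a' = {A,C,S,T1}  orig:{A,C,S}
  T[0,1] 'ba' = {S}
  T[1,2] 'aa' = {B,S}
  T[2,3] 'aa' = {B,S}
  T[3,4] 'aa' = {B,S}
  T[0,2] 'baa' = {B,S}
  T[1,3] 'aaa' = {B,S}
  T[2,4] 'aaa' = {B,S}
  T[0,3] 'baaa' = {B,S}
  T[1,4] 'aaaa' = {B,S}
  T[0,4] 'baaaa' = {B,S}

S ∈ T[0,4] ⇒ YES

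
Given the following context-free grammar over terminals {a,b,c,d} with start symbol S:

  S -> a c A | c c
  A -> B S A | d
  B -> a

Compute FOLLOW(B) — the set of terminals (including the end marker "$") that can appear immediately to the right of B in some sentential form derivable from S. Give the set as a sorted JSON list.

Compute FIRST by fixpoint:
iter 1:
  A via A→d: +{d}
  B via B→a: +{a}
  S via S→a c A: +{a}
  S via S→c c: +{c}
  FIRST[S]={a,c}  FIRST[A]={d}  FIRST[B]={a}
iter 2:
  A via A→B S A: +{a}
  FIRST[S]={a,c}  FIRST[A]={a,d}  FIRST[B]={a}
iter 3: — fixpoint
  FIRST[S]={a,c}  FIRST[A]={a,d}  FIRST[B]={a}

FOLLOW sets:
FOLLOW(S) := {$}
[1]
  A→B S A: FOLLOW(B) ⊇ FIRST(S) = {a,c}; new: +{a,c}
  A→B S A: FOLLOW(S) ⊇ FIRST(A) = {a,d}; new: +{a,d}
  S→a c A: FOLLOW(A) ⊇ FOLLOW(S) ⊇ {$,a,d}; new: +{$,a,d}
  S: {$,a,d}  A: {$,a,d}  B: {a,c}
[2] (stable)
  S: {$,a,d}  A: {$,a,d}  B: {a,c}

FOLLOW(B) = ["a", "c"]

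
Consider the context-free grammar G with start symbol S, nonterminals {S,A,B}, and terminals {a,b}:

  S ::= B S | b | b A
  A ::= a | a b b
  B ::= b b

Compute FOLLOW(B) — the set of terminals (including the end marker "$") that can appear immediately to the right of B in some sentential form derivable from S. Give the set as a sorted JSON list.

FIRST sets, iterate to fixpoint:
pass 1:
  A via A→a: +{a}
  B via B→b b: +{b}
  S via S→B S: +{b}
  FIRST(S)={b}  FIRST(A)={a}  FIRST(B)={b}
pass 2: (stable)
  FIRST(S)={b}  FIRST(A)={a}  FIRST(B)={b}

Compute FOLLOW by fixpoint:
FOLLOW(S) := {$}
round 1:
  S→B S: FOLLOW(B) ⊇ FIRST(S) = {b}; new: +{b}
  S→b A: FOLLOW(A) ⊇ FOLLOW(S) ⊇ {$}; new: +{$}
  FOLLOW(S)={$}  FOLLOW(A)={$}  FOLLOW(B)={b}
round 2: done
  FOLLOW(S)={$}  FOLLOW(A)={$}  FOLLOW(B)={b}

FOLLOW(B) = ["b"]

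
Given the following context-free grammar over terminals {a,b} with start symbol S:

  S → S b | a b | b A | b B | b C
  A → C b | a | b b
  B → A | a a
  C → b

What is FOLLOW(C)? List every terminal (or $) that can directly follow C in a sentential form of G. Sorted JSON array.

FIRST sets, iterate to fixpoint:
pass 1:
  A via A→a: +{a}
  A via A→b b: +{b}
  B via B→A: +{a,b}
  C via C→b: +{b}
  S via S→a b: +{a}
  S via S→b A: +{b}
  S: {a,b}  A: {a,b}  B: {a,b}  C: {b}
pass 2: (stable)
  S: {a,b}  A: {a,b}  B: {a,b}  C: {b}

FOLLOW sets:
FOLLOW(S) := {$}
[1]
  A→C b: FOLLOW(C) ⊇ FIRST(b) = {b}; new: +{b}
  S→S b: FOLLOW(S) ⊇ FIRST(b) = {b}; new: +{b}
  S→b A: FOLLOW(A) ⊇ FOLLOW(S) ⊇ {$,b}; new: +{$,b}
  S→b B: FOLLOW(B) ⊇ FOLLOW(S) ⊇ {$,b}; new: +{$,b}
  S→b C: FOLLOW(C) ⊇ FOLLOW(S) ⊇ {$,b}; new: +{$}
  FOLLOW[S]={$,b}  FOLLOW[A]={$,b}  FOLLOW[B]={$,b}  FOLLOW[C]={$,b}
[2] — fixpoint
  FOLLOW[S]={$,b}  FOLLOW[A]={$,b}  FOLLOW[B]={$,b}  FOLLOW[C]={$,b}

FOLLOW(C) = ["$", "b"]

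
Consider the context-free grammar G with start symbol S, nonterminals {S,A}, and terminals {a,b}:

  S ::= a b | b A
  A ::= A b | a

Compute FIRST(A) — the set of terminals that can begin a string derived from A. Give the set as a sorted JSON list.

FIRST sets, iterate to fixpoint:
pass 1:
  A via A→a: +{a}
  S via S→a b: +{a}
  S via S→b A: +{b}
  FIRST(S)={a,b}  FIRST(A)={a}
pass 2: (no change)
  FIRST(S)={a,b}  FIRST(A)={a}

FIRST(A) = ["a"]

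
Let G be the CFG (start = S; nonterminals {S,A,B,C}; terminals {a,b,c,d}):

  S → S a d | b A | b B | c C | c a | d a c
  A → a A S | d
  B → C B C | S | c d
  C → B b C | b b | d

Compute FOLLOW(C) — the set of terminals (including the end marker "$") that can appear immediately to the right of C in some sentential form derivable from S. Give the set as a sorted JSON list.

FIRST sets, iterate to fixpoint:
[1]
  A via A→a A S: +{a}
  A via A→d: +{d}
  B via B→c d: +{c}
  C via C→B b C: +{c}
  C via C→b b: +{b}
  C via C→d: +{d}
  S via S→b A: +{b}
  S via S→c C: +{c}
  S via S→d a c: +{d}
  FIRST[S]={b,c,d}  FIRST[A]={a,d}  FIRST[B]={c}  FIRST[C]={b,c,d}
[2]
  B via B→C B C: +{b,d}
  FIRST[S]={b,c,d}  FIRST[A]={a,d}  FIRST[B]={b,c,d}  FIRST[C]={b,c,d}
[3] (stable)
  FIRST[S]={b,c,d}  FIRST[A]={a,d}  FIRST[B]={b,c,d}  FIRST[C]={b,c,d}

FOLLOW iteration:
initialize: $ ∈ FOLLOW(S)
pass 1:
  A→a A S: FOLLOW(A) ⊇ FIRST(S) = {b,c,d}; new: +{b,c,d}
  A→a A S: FOLLOW(S) ⊇ FOLLOW(A) ⊇ {b,c,d}; new: +{b,c,d}
  B→C B C: FOLLOW(C) ⊇ FIRST(B) = {b,c,d}; new: +{b,c,d}
  B→C B C: FOLLOW(B) ⊇ FIRST(C) = {b,c,d}; new: +{b,c,d}
  S→S a d: FOLLOW(S) ⊇ FIRST(a) = {a}; new: +{a}
  S→b A: FOLLOW(A) ⊇ FOLLOW(S) ⊇ {$,a,b,c,d}; new: +{$,a}
  S→b B: FOLLOW(B) ⊇ FOLLOW(S) ⊇ {$,a,b,c,d}; new: +{$,a}
  S→c C: FOLLOW(C) ⊇ FOLLOW(S) ⊇ {$,a,b,c,d}; new: +{$,a}
  FOLLOW[S]={$,a,b,c,d}  FOLLOW[A]={$,a,b,c,d}  FOLLOW[B]={$,a,b,c,d}  FOLLOW[C]={$,a,b,c,d}
pass 2: (no change)
  FOLLOW[S]={$,a,b,c,d}  FOLLOW[A]={$,a,b,c,d}  FOLLOW[B]={$,a,b,c,d}  FOLLOW[C]={$,a,b,c,d}

FOLLOW(C) = ["$", "a", "b", "c", "d"]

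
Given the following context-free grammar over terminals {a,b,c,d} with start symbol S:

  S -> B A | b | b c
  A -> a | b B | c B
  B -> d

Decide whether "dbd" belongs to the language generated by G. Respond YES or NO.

Convert to CNF:
  S -> B A | T0 T1 | b
  A -> T0 B | T1 B | a
  B -> d
  T0 -> b
  T1 -> c

CYK fill:
  [0..0]={B}  "d"
  [1..1]={S,T0}  "b"  orig:{S}
  [2..2]={B}  "d"
  [0..1]=∅  "db"
  [1..2]={A}  "bd"
  [0..2]={S}  "dbd"

S ∈ T[0,2] ⇒ YES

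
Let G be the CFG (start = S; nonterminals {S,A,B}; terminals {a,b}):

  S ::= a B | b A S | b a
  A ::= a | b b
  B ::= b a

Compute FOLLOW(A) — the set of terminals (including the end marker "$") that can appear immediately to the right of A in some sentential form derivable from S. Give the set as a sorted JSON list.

Compute FIRST by fixpoint:
iter 1:
  A via A→a: +{a}
  A via A→b b: +{b}
  B via B→b a: +{b}
  S via S→a B: +{a}
  S via S→b A S: +{b}
  S: {a,b}  A: {a,b}  B: {b}
iter 2: — fixpoint
  S: {a,b}  A: {a,b}  B: {b}

FOLLOW sets:
FOLLOW(S) := {$}
[1]
  S→a B: FOLLOW(B) ⊇ FOLLOW(S) ⊇ {$}; new: +{$}
  S→b A S: FOLLOW(A) ⊇ FIRST(S) = {a,b}; new: +{a,b}
  FOLLOW(S)={$}  FOLLOW(A)={a,b}  FOLLOW(B)={$}
[2] (stable)
  FOLLOW(S)={$}  FOLLOW(A)={a,b}  FOLLOW(B)={$}

FOLLOW(A) = ["a", "b"]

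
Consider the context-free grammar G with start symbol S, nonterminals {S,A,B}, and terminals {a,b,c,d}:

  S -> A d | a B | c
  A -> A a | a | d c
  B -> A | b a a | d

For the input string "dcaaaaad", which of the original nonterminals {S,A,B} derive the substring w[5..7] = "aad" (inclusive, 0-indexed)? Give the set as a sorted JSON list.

Convert to CNF:
  S -> A T1 | T0 B | c
  A -> A T0 | T1 T2 | a
  B -> A T0 | T1 T2 | T3 X4 | a | d
  T0 -> a
  T1 -> d
  T2 -> c
  T3 -> b
  X4 -> T0 T0

CYK table (by increasing span), restricted to cells inside w[5..7]:
  [5..5]={A,B,T0}  "a"  orig:{A,B}
  [6..6]={A,B,T0}  "a"  orig:{A,B}
  [7..7]={B,T1}  "d"  orig:{B}
  [5..6]={A,B,S,X4}  "aa"  orig:{A,B,S}
  [6..7]={S}  "ad"
  [5..7]={S}  "aad"

Original NTs in T[5,7] deriving "aad": ["S"]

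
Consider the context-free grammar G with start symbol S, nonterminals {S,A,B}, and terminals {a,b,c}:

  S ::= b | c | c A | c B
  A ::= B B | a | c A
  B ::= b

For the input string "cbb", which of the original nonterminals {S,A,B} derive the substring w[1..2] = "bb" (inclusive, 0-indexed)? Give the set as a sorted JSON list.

Convert to CNF:
  S -> T0 A | T0 B | b | c
  A -> B B | T0 A | a
  B -> b
  T0 -> c

CYK table (by increasing span), restricted to cells inside w[1..2]:
  [1..1]={B,S}  "b"
  [2..2]={B,S}  "b"
  [1..2]={A}  "bb"

Original NTs in T[1,2] deriving "bb": ["A"]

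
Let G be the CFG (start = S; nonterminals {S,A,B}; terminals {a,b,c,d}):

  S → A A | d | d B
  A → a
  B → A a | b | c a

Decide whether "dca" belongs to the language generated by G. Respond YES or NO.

CNF form of G:
  S -> A A | T2 B | d
  A -> a
  B -> A T0 | T1 T0 | b
  T0 -> a
  T1 -> c
  T2 -> d

CYK table (by increasing span):
  [0..0]={S,T2}  "d"  orig:{S}
  [1..1]={T1}  "c"  orig:{}
  [2..2]={A,T0}  "a"  orig:{A}
  [0..1]=∅  "dc"
  [1..2]={B}  "ca"
  [0..2]={S}  "dca"

S ∈ T[0,2] ⇒ YES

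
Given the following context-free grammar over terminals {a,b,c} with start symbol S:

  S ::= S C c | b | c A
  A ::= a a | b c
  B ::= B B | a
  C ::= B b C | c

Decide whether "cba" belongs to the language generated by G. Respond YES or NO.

CNF form of G:
  S -> S X4 | T2 A | b
  A -> T0 T0 | T1 T2
  B -> B B | a
  C -> B X3 | c
  T0 -> a
  T1 -> b
  T2 -> c
  X3 -> T1 C
  X4 -> C T2

CYK fill:
  cell(0,0) c: {C,T2}  orig:{C}
  cell(1,1) b: {S,T1}  orig:{S}
  cell(2,2) a: {B,T0}  orig:{B}
  cell(0,1) cb: ∅
  cell(1,2) ba: ∅
  cell(0,2) cba: ∅

S ∉ T[0,2] ⇒ NO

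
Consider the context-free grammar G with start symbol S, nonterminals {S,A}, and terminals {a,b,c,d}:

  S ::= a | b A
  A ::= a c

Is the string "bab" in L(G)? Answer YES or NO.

Convert to CNF:
  S -> T2 A | a
  A -> T0 T1
  T0 -> a
  T1 -> c
  T2 -> b

CYK table (by increasing span):
  cell(0,0) b: {T2}  orig:{}
  cell(1,1) a: {S,T0}  orig:{S}
  cell(2,2) b: {T2}  orig:{}
  cell(0,1) ba: ∅
  cell(1,2) ab: ∅
  cell(0,2) bab: ∅

S ∉ T[0,2] ⇒ NO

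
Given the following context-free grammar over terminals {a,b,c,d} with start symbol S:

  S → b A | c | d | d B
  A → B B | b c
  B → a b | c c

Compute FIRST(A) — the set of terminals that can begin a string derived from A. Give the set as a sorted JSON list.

Compute FIRST by fixpoint:
iter 1:
  A via A→b c: +{b}
  B via B→a b: +{a}
  B via B→c c: +{c}
  S via S→b A: +{b}
  S via S→c: +{c}
  S via S→d: +{d}
  S: {b,c,d}  A: {b}  B: {a,c}
iter 2:
  A via A→B B: +{a,c}
  S: {b,c,d}  A: {a,b,c}  B: {a,c}
iter 3: — fixpoint
  S: {b,c,d}  A: {a,b,c}  B: {a,c}

FIRST(A) = ["a", "b", "c"]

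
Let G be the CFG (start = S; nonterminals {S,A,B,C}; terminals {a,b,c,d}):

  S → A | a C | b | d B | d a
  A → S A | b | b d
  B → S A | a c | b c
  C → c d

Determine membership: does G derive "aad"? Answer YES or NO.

CNF form of G:
  S -> S A | T0 T1 | T1 B | T1 T2 | T2 C | b
  A -> S A | T0 T1 | b
  B -> S A | T0 T3 | T2 T3
  C -> T3 T1
  T0 -> b
  T1 -> d
  T2 -> a
  T3 -> c

CYK table (by increasing span):
  [0..0]={T2}  "a"  orig:{}
  [1..1]={T2}  "a"  orig:{}
  [2..2]={T1}  "d"  orig:{}
  [0..1]=∅  "aa"
  [1..2]=∅  "ad"
  [0..2]=∅  "aad"

S ∉ T[0,2] ⇒ NO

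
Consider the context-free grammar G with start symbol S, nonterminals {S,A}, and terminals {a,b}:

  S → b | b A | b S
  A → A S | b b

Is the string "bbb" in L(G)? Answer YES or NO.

CNF form of G:
  S -> T0 A | T0 S | b
  A -> A S | T0 T0
  T0 -> b

CYK fill:
  cell(0,0) b: {S,T0}  orig:{S}
  cell(1,1) b: {S,T0}  orig:{S}
  cell(2,2) b: {S,T0}  orig:{S}
  cell(0,1) bb: {A,S}
  cell(1,2) bb: {A,S}
  cell(0,2) bbb: {A,S}

S ∈ T[0,2] ⇒ YES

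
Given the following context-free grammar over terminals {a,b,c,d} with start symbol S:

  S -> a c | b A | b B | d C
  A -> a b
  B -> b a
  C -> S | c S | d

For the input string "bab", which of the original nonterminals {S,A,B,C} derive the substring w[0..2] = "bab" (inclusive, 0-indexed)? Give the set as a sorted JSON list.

CNF form of G:
  S -> T0 T2 | T1 A | T1 B | T3 C
  A -> T0 T1
  B -> T1 T0
  C -> T0 T2 | T1 A | T1 B | T2 S | T3 C | d
  T0 -> a
  T1 -> b
  T2 -> c
  T3 -> d

CYK fill, restricted to cells inside w[0..2]:
  cell(0,0) b: {T1}  orig:{}
  cell(1,1) a: {T0}  orig:{}
  cell(2,2) b: {T1}  orig:{}
  cell(0,1) ba: {B}
  cell(1,2) ab: {A}
  cell(0,2) bab: {C,S}

Original NTs in T[0,2] deriving "bab": ["C", "S"]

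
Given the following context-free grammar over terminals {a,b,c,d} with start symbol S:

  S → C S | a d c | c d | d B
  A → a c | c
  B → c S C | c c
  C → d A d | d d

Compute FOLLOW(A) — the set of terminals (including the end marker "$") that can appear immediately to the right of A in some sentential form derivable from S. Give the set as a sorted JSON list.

FIRST iteration:
[1]
  A via A→a c: +{a}
  A via A→c: +{c}
  B via B→c S C: +{c}
  C via C→d A d: +{d}
  S via S→C S: +{d}
  S via S→a d c: +{a}
  S via S→c d: +{c}
  FIRST(S)={a,c,d}  FIRST(A)={a,c}  FIRST(B)={c}  FIRST(C)={d}
[2] — fixpoint
  FIRST(S)={a,c,d}  FIRST(A)={a,c}  FIRST(B)={c}  FIRST(C)={d}

FOLLOW sets:
seed FOLLOW(S) with $
round 1:
  B→c S C: FOLLOW(S) ⊇ FIRST(C) = {d}; new: +{d}
  C→d A d: FOLLOW(A) ⊇ FIRST(d) = {d}; new: +{d}
  S→C S: FOLLOW(C) ⊇ FIRST(S) = {a,c,d}; new: +{a,c,d}
  S→d B: FOLLOW(B) ⊇ FOLLOW(S) ⊇ {$,d}; new: +{$,d}
  FOLLOW(S)={$,d}  FOLLOW(A)={d}  FOLLOW(B)={$,d}  FOLLOW(C)={a,c,d}
round 2:
  B→c S C: FOLLOW(C) ⊇ FOLLOW(B) ⊇ {$,d}; new: +{$}
  FOLLOW(S)={$,d}  FOLLOW(A)={d}  FOLLOW(B)={$,d}  FOLLOW(C)={$,a,c,d}
round 3: — fixpoint
  FOLLOW(S)={$,d}  FOLLOW(A)={d}  FOLLOW(B)={$,d}  FOLLOW(C)={$,a,c,d}

FOLLOW(A) = ["d"]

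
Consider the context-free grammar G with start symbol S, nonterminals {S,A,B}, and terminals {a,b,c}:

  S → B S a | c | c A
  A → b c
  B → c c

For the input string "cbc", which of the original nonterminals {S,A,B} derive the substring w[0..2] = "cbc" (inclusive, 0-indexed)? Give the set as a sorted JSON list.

Convert to CNF:
  S -> B X3 | T1 A | c
  A -> T0 T1
  B -> T1 T1
  T0 -> b
  T1 -> c
  T2 -> a
  X3 -> S T2

CYK fill — only the sub-triangle for w[0..2]:
  cell(0,0) c: {S,T1}  orig:{S}
  cell(1,1) b: {T0}  orig:{}
  cell(2,2) c: {S,T1}  orig:{S}
  cell(0,1) cb: ∅
  cell(1,2) bc: {A}
  cell(0,2) cbc: {S}

Original NTs in T[0,2] deriving "cbc": ["S"]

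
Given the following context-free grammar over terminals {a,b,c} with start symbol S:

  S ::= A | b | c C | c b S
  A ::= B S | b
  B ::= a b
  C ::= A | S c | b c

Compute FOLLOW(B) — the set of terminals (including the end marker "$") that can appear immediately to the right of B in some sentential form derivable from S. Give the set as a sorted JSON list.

FIRST iteration:
round 1:
  A via A→b: +{b}
  B via B→a b: +{a}
  C via C→A: +{b}
  S via S→A: +{b}
  S via S→c C: +{c}
  FIRST[S]={b,c}  FIRST[A]={b}  FIRST[B]={a}  FIRST[C]={b}
round 2:
  A via A→B S: +{a}
  C via C→A: +{a}
  C via C→S c: +{c}
  S via S→A: +{a}
  FIRST[S]={a,b,c}  FIRST[A]={a,b}  FIRST[B]={a}  FIRST[C]={a,b,c}
round 3: (no change)
  FIRST[S]={a,b,c}  FIRST[A]={a,b}  FIRST[B]={a}  FIRST[C]={a,b,c}

FOLLOW sets:
FOLLOW(S) := {$}
iter 1:
  A→B S: FOLLOW(B) ⊇ FIRST(S) = {a,b,c}; new: +{a,b,c}
  C→S c: FOLLOW(S) ⊇ FIRST(c) = {c}; new: +{c}
  S→A: FOLLOW(A) ⊇ FOLLOW(S) ⊇ {$,c}; new: +{$,c}
  S→c C: FOLLOW(C) ⊇ FOLLOW(S) ⊇ {$,c}; new: +{$,c}
  FOLLOW(S)={$,c}  FOLLOW(A)={$,c}  FOLLOW(B)={a,b,c}  FOLLOW(C)={$,c}
iter 2: — fixpoint
  FOLLOW(S)={$,c}  FOLLOW(A)={$,c}  FOLLOW(B)={a,b,c}  FOLLOW(C)={$,c}

FOLLOW(B) = ["a", "b", "c"]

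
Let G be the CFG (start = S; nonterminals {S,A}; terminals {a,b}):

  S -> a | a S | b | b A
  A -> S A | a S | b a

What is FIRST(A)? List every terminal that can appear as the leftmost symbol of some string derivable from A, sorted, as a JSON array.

Compute FIRST by fixpoint:
round 1:
  A via A→a S: +{a}
  A via A→b a: +{b}
  S via S→a: +{a}
  S via S→b: +{b}
  S: {a,b}  A: {a,b}
round 2: done
  S: {a,b}  A: {a,b}

FIRST(A) = ["a", "b"]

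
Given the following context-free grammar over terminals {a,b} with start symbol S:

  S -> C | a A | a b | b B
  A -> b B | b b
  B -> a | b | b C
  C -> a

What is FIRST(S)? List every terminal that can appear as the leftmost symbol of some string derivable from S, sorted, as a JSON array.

Compute FIRST by fixpoint:
round 1:
  A via A→b B: +{b}
  B via B→a: +{a}
  B via B→b: +{b}
  C via C→a: +{a}
  S via S→C: +{a}
  S via S→b B: +{b}
  FIRST[S]={a,b}  FIRST[A]={b}  FIRST[B]={a,b}  FIRST[C]={a}
round 2: (no change)
  FIRST[S]={a,b}  FIRST[A]={b}  FIRST[B]={a,b}  FIRST[C]={a}

FIRST(S) = ["a", "b"]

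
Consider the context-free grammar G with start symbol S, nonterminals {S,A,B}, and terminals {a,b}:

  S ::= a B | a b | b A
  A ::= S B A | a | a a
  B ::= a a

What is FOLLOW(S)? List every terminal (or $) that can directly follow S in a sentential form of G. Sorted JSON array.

FIRST sets, iterate to fixpoint:
iter 1:
  A via A→a: +{a}
  B via B→a a: +{a}
  S via S→a B: +{a}
  S via S→b A: +{b}
  FIRST(S)={a,b}  FIRST(A)={a}  FIRST(B)={a}
iter 2:
  A via A→S B A: +{b}
  FIRST(S)={a,b}  FIRST(A)={a,b}  FIRST(B)={a}
iter 3: (stable)
  FIRST(S)={a,b}  FIRST(A)={a,b}  FIRST(B)={a}

Compute FOLLOW by fixpoint:
initialize: $ ∈ FOLLOW(S)
iter 1:
  A→S B A: FOLLOW(S) ⊇ FIRST(B) = {a}; new: +{a}
  A→S B A: FOLLOW(B) ⊇ FIRST(A) = {a,b}; new: +{a,b}
  S→a B: FOLLOW(B) ⊇ FOLLOW(S) ⊇ {$,a}; new: +{$}
  S→b A: FOLLOW(A) ⊇ FOLLOW(S) ⊇ {$,a}; new: +{$,a}
  FOLLOW(S)={$,a}  FOLLOW(A)={$,a}  FOLLOW(B)={$,a,b}
iter 2: (stable)
  FOLLOW(S)={$,a}  FOLLOW(A)={$,a}  FOLLOW(B)={$,a,b}

FOLLOW(S) = ["$", "a"]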